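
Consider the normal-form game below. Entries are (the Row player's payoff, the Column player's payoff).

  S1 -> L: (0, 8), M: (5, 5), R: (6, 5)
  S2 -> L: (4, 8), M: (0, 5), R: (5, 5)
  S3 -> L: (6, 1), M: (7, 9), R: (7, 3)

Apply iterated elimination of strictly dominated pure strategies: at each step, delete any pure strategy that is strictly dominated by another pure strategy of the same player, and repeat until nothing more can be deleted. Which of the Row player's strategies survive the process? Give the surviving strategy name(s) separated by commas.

The Row player's strategy S1 is strictly dominated by S3 (L: 6>0, M: 7>5, R: 7>6) and is removed.
For the Row player, S3 strictly dominates S2 on the remaining columns (L: 6>4, M: 7>0, R: 7>5); eliminate S2.
The Column player's strategy L is strictly dominated by M (S3: 9>1) and is removed.
For the Column player, M strictly dominates R on the remaining rows (S3: 9>3); eliminate R.
Among the remaining strategies, none is strictly dominated by another pure strategy of the same player, so the elimination stops.
Surviving strategies — the Row player: {S3}; the Column player: {M}.

S3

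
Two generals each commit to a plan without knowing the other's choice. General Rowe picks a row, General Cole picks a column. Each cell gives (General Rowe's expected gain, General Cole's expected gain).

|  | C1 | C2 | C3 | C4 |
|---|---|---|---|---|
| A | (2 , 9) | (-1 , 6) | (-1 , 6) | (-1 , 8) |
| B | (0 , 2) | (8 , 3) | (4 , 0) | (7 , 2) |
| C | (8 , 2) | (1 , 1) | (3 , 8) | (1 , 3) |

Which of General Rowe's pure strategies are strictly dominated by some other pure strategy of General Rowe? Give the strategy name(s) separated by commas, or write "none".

A is strictly dominated by C (C1: 8>2, C2: 1>-1, C3: 3>-1, C4: 1>-1).
Nothing dominates B: A at C2 (8>-1); C at C2 (8>1).
C: no other strategy beats it everywhere (A at C1 (8>2); B at C1 (8>0)).

A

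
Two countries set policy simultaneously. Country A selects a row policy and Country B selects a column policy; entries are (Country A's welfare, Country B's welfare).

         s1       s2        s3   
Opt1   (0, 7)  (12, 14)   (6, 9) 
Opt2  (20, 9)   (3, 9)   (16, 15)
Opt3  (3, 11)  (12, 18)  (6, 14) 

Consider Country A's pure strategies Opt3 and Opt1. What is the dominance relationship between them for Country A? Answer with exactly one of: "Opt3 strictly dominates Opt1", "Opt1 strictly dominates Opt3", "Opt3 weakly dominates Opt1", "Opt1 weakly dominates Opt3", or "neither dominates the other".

Opt3 weakly dominates Opt1

Opt3's payoffs vs Opt1's, by Country B's action — s1: 3>0, s2: 12=12, s3: 6=6.
Opt3 is at least as good everywhere and strictly better somewhere (tied only at s2, s3), so Opt3 weakly but not strictly dominates Opt1.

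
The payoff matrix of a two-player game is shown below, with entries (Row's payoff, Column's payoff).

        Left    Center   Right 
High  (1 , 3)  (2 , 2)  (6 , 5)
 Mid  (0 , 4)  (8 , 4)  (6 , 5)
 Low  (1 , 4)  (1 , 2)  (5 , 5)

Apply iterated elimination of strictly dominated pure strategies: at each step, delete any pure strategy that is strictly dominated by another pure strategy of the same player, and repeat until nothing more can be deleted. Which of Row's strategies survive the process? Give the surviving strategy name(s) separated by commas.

Column's strategy Left is strictly dominated by Right (High: 5>3, Mid: 5>4, Low: 5>4) and is removed.
Row's strategy Low is strictly dominated by High (Center: 2>1, Right: 6>5) and is removed.
Column Center is eliminated: Right beats it against every remaining row (High: 5>2, Mid: 5>4).
Among the remaining strategies, none is strictly dominated by another pure strategy of the same player, so the elimination stops.
Surviving strategies — Row: {High, Mid}; Column: {Right}.

High, Mid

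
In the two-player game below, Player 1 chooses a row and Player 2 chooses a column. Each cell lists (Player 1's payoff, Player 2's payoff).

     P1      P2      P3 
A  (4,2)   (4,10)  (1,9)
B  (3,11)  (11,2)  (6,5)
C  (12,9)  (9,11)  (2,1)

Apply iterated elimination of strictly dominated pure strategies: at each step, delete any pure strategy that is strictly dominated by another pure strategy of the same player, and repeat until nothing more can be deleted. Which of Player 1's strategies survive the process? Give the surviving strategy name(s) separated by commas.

B, C

Player 1's strategy A is strictly dominated by C (P1: 12>4, P2: 9>4, P3: 2>1) and is removed.
Column P3 is eliminated: P1 beats it against every remaining row (B: 11>5, C: 9>1).
Among the remaining strategies, none is strictly dominated by another pure strategy of the same player, so the elimination stops.
Surviving strategies — Player 1: {B, C}; Player 2: {P1, P2}.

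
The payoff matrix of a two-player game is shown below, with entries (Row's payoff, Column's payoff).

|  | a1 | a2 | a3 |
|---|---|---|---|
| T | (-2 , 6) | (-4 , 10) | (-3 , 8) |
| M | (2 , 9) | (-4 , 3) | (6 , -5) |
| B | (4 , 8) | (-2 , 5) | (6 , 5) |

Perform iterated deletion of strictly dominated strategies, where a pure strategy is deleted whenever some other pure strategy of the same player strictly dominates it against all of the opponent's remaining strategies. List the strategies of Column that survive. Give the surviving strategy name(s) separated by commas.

Row T is eliminated: B beats it against every remaining column (a1: 4>-2, a2: -2>-4, a3: 6>-3).
Column a2 is eliminated: a1 beats it against every remaining row (M: 9>3, B: 8>5).
Column a3 is eliminated: a1 beats it against every remaining row (M: 9>-5, B: 8>5).
Row M is eliminated: B beats it against every remaining column (a1: 4>2).
Among the remaining strategies, none is strictly dominated by another pure strategy of the same player, so the elimination stops.
Surviving strategies — Row: {B}; Column: {a1}.

a1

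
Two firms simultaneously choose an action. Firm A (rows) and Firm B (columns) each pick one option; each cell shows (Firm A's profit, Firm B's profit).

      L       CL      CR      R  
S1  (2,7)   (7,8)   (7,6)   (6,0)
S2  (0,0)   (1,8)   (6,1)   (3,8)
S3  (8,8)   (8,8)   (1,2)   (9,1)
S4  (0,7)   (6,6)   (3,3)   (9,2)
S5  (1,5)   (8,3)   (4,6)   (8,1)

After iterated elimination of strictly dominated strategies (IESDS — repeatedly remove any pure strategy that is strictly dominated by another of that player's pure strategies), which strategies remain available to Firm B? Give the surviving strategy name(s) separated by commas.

L, CL, CR

Row S2 is eliminated: S1 beats it against every remaining column (L: 2>0, CL: 7>1, CR: 7>6, R: 6>3).
For Firm B, L strictly dominates R on the remaining rows (S1: 7>0, S3: 8>1, S4: 7>2, S5: 5>1); eliminate R.
For Firm A, S1 strictly dominates S4 on the remaining columns (L: 2>0, CL: 7>6, CR: 7>3); eliminate S4.
Among the remaining strategies, none is strictly dominated by another pure strategy of the same player, so the elimination stops.
Surviving strategies — Firm A: {S1, S3, S5}; Firm B: {L, CL, CR}.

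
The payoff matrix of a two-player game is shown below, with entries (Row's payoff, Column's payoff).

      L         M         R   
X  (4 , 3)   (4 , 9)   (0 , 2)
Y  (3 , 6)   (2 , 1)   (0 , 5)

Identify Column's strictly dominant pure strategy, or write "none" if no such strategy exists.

L fails to dominate M at X (3<9).
M fails to dominate L at Y (1<6).
R fails to dominate L at X (2<3).
No single strategy dominates all the others.

none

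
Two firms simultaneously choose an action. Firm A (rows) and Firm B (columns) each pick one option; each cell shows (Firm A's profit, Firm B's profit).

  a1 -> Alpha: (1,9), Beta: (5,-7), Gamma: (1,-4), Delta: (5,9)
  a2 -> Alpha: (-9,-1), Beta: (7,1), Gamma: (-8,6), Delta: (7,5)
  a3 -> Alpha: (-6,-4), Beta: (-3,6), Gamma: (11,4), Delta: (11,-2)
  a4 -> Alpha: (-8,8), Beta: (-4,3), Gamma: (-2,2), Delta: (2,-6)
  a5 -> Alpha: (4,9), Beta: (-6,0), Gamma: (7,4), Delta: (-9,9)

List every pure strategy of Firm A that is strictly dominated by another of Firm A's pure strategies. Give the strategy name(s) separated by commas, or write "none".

a4

a1: no other strategy beats it everywhere (a2 at Alpha (1>-9); a3 at Alpha (1>-6); a4 at Alpha (1>-8); a5 at Beta (5>-6)).
a2: no other strategy beats it everywhere (a1 at Beta (7>5); a3 at Beta (7>-3); a4 at Beta (7>-4); a5 at Beta (7>-6)).
a3: no other strategy beats it everywhere (a1 at Gamma (11>1); a2 at Alpha (-6>-9); a4 at Alpha (-6>-8); a5 at Beta (-3>-6)).
a4 is strictly dominated by a1 (Alpha: 1>-8, Beta: 5>-4, Gamma: 1>-2, Delta: 5>2).
a5 is not dominated — it holds its own against a1 at Alpha (4>1); a2 at Alpha (4>-9); a3 at Alpha (4>-6); a4 at Alpha (4>-8).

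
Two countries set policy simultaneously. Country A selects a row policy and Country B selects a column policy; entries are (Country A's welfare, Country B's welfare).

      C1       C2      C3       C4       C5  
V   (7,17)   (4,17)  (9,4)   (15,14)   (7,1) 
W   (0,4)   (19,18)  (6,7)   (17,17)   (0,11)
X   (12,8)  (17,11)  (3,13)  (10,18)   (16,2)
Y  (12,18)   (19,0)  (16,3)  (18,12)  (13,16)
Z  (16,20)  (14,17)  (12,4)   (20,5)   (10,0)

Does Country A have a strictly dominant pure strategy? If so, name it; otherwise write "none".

none

V fails to dominate W at C2 (4<19).
W fails to dominate V at C1 (0<7).
X fails to dominate V at C3 (3<9).
Y fails to dominate W at C2 (19=19).
Z fails to dominate W at C2 (14<19).
No single strategy dominates all the others.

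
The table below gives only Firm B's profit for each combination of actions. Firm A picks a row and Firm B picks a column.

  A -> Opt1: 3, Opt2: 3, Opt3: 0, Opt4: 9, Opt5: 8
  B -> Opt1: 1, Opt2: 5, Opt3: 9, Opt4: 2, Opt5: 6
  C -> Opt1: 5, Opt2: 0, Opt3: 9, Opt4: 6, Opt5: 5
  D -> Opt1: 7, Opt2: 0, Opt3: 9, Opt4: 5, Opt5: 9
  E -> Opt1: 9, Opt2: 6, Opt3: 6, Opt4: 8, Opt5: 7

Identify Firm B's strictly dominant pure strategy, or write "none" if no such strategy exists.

Opt1 fails to dominate Opt2 at A (3=3).
Opt2 fails to dominate Opt1 at A (3=3).
Opt3 fails to dominate Opt1 at A (0<3).
Opt4 fails to dominate Opt1 at D (5<7).
Opt5 fails to dominate Opt1 at C (5=5).
No single strategy dominates all the others.

none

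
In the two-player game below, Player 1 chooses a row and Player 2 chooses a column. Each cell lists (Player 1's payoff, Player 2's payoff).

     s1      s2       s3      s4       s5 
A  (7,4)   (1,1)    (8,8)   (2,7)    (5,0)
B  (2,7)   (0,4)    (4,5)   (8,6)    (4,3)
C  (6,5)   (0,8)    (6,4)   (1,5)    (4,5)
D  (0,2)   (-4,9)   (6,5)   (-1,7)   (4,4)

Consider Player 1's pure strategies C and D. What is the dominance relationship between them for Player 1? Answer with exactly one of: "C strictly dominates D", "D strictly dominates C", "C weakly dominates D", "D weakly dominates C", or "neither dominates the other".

Compare C to D across every action of Player 2: s1: 6>0, s2: 0>-4, s3: 6=6, s4: 1>-1, s5: 4=4.
C is at least as good everywhere and strictly better somewhere (tied only at s3, s5), so C weakly but not strictly dominates D.

C weakly dominates D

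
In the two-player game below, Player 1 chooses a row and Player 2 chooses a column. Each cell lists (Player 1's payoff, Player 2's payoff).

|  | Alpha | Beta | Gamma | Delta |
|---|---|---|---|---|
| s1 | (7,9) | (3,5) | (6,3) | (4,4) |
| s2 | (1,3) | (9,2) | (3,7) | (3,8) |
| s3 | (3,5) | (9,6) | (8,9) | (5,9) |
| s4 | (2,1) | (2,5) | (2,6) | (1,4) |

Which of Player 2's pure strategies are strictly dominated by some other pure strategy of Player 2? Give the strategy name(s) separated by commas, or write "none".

Nothing dominates Alpha: Beta at s1 (9>5); Gamma at s1 (9>3); Delta at s1 (9>4).
Beta: no other strategy beats it everywhere (Alpha at s3 (6>5); Gamma at s1 (5>3); Delta at s1 (5>4)).
Gamma: no other strategy beats it everywhere (Alpha at s2 (7>3); Beta at s2 (7>2); Delta at s3 (9=9)).
Delta is not dominated — it holds its own against Alpha at s2 (8>3); Beta at s2 (8>2); Gamma at s1 (4>3).

none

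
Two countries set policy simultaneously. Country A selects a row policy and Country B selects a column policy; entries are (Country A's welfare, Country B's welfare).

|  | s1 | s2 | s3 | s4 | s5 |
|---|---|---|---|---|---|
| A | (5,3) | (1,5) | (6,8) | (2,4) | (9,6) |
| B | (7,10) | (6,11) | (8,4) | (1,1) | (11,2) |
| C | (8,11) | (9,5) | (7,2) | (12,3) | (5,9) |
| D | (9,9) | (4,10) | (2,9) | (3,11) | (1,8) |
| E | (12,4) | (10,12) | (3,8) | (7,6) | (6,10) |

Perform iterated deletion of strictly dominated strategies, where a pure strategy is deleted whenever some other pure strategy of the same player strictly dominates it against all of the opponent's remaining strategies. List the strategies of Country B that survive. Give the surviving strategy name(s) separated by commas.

Row D is eliminated: E beats it against every remaining column (s1: 12>9, s2: 10>4, s3: 3>2, s4: 7>3, s5: 6>1).
Column s4 is eliminated: s2 beats it against every remaining row (A: 5>4, B: 11>1, C: 5>3, E: 12>6).
For Country A, B strictly dominates A on the remaining columns (s1: 7>5, s2: 6>1, s3: 8>6, s5: 11>9); eliminate A.
Country B's strategy s3 is strictly dominated by s2 (B: 11>4, C: 5>2, E: 12>8) and is removed.
Country A's strategy C is strictly dominated by E (s1: 12>8, s2: 10>9, s5: 6>5) and is removed.
Country B's strategy s1 is strictly dominated by s2 (B: 11>10, E: 12>4) and is removed.
For Country B, s2 strictly dominates s5 on the remaining rows (B: 11>2, E: 12>10); eliminate s5.
For Country A, E strictly dominates B on the remaining columns (s2: 10>6); eliminate B.
Among the remaining strategies, none is strictly dominated by another pure strategy of the same player, so the elimination stops.
Surviving strategies — Country A: {E}; Country B: {s2}.

s2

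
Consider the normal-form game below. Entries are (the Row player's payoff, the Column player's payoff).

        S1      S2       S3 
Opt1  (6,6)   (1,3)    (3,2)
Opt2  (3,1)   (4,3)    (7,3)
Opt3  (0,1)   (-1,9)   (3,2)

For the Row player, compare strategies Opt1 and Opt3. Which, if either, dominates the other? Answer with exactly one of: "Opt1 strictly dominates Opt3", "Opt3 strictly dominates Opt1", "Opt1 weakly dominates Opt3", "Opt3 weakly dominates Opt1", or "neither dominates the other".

Compare Opt1 to Opt3 across each opponent action: S1: 6>0, S2: 1>-1, S3: 3=3.
Opt1 is at least as good everywhere and strictly better somewhere (tied only at S3), so Opt1 weakly but not strictly dominates Opt3.

Opt1 weakly dominates Opt3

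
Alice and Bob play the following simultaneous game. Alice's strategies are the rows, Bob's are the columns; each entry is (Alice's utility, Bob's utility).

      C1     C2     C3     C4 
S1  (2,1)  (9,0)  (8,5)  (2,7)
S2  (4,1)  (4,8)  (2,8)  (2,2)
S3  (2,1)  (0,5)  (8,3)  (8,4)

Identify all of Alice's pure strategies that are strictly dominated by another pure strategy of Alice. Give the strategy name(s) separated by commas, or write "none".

none

Nothing dominates S1: S2 at C2 (9>4); S3 at C1 (2=2).
S2: no other strategy beats it everywhere (S1 at C1 (4>2); S3 at C1 (4>2)).
S3: no other strategy beats it everywhere (S1 at C1 (2=2); S2 at C3 (8>2)).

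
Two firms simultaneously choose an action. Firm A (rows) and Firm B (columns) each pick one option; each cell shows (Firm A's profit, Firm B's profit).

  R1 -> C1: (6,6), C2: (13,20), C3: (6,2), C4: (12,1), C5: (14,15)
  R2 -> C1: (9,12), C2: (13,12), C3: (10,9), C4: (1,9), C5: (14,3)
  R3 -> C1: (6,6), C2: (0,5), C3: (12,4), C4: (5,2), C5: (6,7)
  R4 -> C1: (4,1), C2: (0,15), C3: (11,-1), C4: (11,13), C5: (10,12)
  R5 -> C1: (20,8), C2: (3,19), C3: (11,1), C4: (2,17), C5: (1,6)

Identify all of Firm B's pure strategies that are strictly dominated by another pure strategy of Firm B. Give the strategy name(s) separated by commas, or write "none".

C3, C4

C1: no other strategy beats it everywhere (C2 at R2 (12=12); C3 at R1 (6>2); C4 at R1 (6>1); C5 at R2 (12>3)).
C2: no other strategy beats it everywhere (C1 at R1 (20>6); C3 at R1 (20>2); C4 at R1 (20>1); C5 at R1 (20>15)).
C1 strictly dominates C3 — R1: 6>2, R2: 12>9, R3: 6>4, R4: 1>-1, R5: 8>1.
C4: dominated, since C2 does at least as well everywhere (R1: 20>1, R2: 12>9, R3: 5>2, R4: 15>13, R5: 19>17).
Nothing dominates C5: C1 at R1 (15>6); C2 at R3 (7>5); C3 at R1 (15>2); C4 at R1 (15>1).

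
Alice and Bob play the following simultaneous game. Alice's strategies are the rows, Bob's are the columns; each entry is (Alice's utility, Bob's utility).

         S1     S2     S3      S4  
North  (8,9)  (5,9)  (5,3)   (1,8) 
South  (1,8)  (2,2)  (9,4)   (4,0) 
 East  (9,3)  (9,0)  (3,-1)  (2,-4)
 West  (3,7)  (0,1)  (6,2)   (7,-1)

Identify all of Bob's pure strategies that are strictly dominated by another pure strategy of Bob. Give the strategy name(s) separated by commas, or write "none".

Nothing dominates S1: S2 at North (9=9); S3 at North (9>3); S4 at North (9>8).
Nothing dominates S2: S1 at North (9=9); S3 at North (9>3); S4 at North (9>8).
S3: dominated, since S1 does at least as well everywhere (North: 9>3, South: 8>4, East: 3>-1, West: 7>2).
S4: dominated, since S1 does at least as well everywhere (North: 9>8, South: 8>0, East: 3>-4, West: 7>-1).

S3, S4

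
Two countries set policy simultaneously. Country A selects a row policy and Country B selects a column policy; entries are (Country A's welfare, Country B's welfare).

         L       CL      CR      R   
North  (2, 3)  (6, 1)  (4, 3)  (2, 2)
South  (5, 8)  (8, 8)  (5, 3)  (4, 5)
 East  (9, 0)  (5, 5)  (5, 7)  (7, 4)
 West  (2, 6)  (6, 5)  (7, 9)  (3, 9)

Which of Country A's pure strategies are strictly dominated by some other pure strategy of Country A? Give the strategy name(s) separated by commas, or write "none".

South strictly dominates North — L: 5>2, CL: 8>6, CR: 5>4, R: 4>2.
South: no other strategy beats it everywhere (North at L (5>2); East at CL (8>5); West at L (5>2)).
Nothing dominates East: North at L (9>2); South at L (9>5); West at L (9>2).
Nothing dominates West: North at L (2=2); South at CR (7>5); East at CL (6>5).

North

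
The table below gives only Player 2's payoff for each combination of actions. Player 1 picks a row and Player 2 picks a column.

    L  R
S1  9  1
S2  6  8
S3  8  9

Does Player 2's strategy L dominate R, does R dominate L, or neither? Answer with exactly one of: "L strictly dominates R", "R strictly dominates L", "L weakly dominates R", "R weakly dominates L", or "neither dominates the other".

neither dominates the other

L's payoffs vs R's, by Player 1's action — S1: 9>1, S2: 6<8, S3: 8<9.
L does better at S1 but worse at S2, S3; neither strategy dominates the other.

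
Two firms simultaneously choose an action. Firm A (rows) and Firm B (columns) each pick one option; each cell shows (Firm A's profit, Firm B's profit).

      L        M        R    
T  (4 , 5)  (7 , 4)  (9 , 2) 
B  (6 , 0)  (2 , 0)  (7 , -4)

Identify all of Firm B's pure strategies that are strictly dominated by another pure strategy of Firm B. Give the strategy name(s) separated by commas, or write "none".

R

Nothing dominates L: M at T (5>4); R at T (5>2).
M is not dominated — it holds its own against L at B (0=0); R at T (4>2).
R: dominated, since L does at least as well everywhere (T: 5>2, B: 0>-4).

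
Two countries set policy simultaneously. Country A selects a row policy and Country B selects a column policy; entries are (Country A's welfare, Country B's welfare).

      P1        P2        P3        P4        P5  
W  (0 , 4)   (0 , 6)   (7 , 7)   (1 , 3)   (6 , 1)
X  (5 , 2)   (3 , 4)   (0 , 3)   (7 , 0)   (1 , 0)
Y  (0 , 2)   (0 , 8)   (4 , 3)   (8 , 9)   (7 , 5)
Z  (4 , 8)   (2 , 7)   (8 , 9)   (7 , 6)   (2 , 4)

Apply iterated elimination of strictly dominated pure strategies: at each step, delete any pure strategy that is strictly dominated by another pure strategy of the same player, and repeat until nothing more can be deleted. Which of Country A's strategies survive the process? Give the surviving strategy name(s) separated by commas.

X, Y, Z

For Country B, P3 strictly dominates P1 on the remaining rows (W: 7>4, X: 3>2, Y: 3>2, Z: 9>8); eliminate P1.
Country B's strategy P5 is strictly dominated by P2 (W: 6>1, X: 4>0, Y: 8>5, Z: 7>4) and is removed.
Country A's strategy W is strictly dominated by Z (P2: 2>0, P3: 8>7, P4: 7>1) and is removed.
Among the remaining strategies, none is strictly dominated by another pure strategy of the same player, so the elimination stops.
Surviving strategies — Country A: {X, Y, Z}; Country B: {P2, P3, P4}.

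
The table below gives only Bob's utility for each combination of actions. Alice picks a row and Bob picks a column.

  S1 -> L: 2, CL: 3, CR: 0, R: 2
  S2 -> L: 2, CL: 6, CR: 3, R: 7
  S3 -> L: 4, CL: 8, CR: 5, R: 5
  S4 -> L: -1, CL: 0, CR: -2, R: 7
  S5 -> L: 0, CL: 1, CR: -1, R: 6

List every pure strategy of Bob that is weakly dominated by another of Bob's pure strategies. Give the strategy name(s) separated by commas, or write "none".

L, CR

L: dominated, since CL does at least as well everywhere (S1: 3>2, S2: 6>2, S3: 8>4, S4: 0>-1, S5: 1>0).
CL: no other strategy beats it everywhere (L at S1 (3>2); CR at S1 (3>0); R at S1 (3>2)).
CL weakly dominates CR — S1: 3>0, S2: 6>3, S3: 8>5, S4: 0>-2, S5: 1>-1.
R: no other strategy beats it everywhere (L at S2 (7>2); CL at S2 (7>6); CR at S1 (2>0)).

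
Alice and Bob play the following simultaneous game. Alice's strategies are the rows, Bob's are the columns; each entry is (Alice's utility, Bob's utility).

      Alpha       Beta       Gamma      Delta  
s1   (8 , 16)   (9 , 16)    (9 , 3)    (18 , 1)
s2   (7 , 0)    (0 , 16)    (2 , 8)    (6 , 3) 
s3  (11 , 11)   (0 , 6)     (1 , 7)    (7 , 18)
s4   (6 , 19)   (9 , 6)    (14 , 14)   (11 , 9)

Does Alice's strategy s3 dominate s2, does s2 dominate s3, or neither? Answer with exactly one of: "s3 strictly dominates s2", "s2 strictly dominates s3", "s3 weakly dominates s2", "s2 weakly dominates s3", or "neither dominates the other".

Compare s3 to s2 across every action of Bob: Alpha: 11>7, Beta: 0=0, Gamma: 1<2, Delta: 7>6.
s3 does better at Alpha, Delta but worse at Gamma; neither strategy dominates the other.

neither dominates the other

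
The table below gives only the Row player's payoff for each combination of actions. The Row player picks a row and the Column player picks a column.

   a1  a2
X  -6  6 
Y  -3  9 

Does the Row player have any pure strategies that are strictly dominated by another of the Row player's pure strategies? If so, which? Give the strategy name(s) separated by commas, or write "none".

X

X is strictly dominated by Y (a1: -3>-6, a2: 9>6).
Y is not dominated — it holds its own against X at a1 (-3>-6).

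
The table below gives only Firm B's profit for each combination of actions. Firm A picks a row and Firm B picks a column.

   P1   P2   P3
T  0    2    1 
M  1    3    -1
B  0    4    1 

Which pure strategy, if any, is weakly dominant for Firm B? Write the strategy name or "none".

P2 vs P1: T: 2>0, M: 3>1, B: 4>0.
P2 vs P3: T: 2>1, M: 3>-1, B: 4>1.
P2 is at least as good as every other strategy against every opponent action, so it is weakly dominant.

P2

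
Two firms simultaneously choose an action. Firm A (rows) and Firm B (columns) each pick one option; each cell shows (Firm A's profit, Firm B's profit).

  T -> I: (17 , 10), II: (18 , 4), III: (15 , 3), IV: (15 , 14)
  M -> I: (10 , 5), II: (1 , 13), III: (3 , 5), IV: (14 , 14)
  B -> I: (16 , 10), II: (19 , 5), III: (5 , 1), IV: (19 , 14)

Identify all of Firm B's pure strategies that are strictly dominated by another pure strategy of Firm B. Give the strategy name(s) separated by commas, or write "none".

I: dominated, since IV does at least as well everywhere (T: 14>10, M: 14>5, B: 14>10).
II is strictly dominated by IV (T: 14>4, M: 14>13, B: 14>5).
III: dominated, since II does at least as well everywhere (T: 4>3, M: 13>5, B: 5>1).
Nothing dominates IV: I at T (14>10); II at T (14>4); III at T (14>3).

I, II, III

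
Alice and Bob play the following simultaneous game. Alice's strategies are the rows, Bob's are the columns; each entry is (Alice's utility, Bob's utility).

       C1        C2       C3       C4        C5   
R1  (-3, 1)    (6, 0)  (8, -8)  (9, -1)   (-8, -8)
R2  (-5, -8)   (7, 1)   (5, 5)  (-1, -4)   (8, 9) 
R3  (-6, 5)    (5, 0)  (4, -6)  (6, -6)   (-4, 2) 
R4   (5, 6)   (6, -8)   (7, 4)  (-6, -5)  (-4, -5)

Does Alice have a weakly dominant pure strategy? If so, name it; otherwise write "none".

R1 fails to dominate R2 at C2 (6<7).
R2 fails to dominate R1 at C1 (-5<-3).
R3 fails to dominate R1 at C1 (-6<-3).
R4 fails to dominate R1 at C3 (7<8).
No single strategy dominates all the others.

none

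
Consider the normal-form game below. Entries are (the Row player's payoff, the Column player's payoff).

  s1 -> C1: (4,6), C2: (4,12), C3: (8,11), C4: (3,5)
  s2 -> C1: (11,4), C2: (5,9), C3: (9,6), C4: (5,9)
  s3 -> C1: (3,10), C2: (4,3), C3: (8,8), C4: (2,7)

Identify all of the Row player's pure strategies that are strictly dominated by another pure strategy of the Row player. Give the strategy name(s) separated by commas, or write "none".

s1: dominated, since s2 does at least as well everywhere (C1: 11>4, C2: 5>4, C3: 9>8, C4: 5>3).
Nothing dominates s2: s1 at C1 (11>4); s3 at C1 (11>3).
s3: dominated, since s2 does at least as well everywhere (C1: 11>3, C2: 5>4, C3: 9>8, C4: 5>2).

s1, s3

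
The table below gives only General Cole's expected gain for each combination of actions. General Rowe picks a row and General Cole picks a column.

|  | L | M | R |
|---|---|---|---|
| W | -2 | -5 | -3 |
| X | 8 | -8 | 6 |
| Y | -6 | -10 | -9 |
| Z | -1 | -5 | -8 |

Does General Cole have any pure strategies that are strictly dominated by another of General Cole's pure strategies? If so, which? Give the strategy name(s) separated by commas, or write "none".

Nothing dominates L: M at W (-2>-5); R at W (-2>-3).
M is strictly dominated by L (W: -2>-5, X: 8>-8, Y: -6>-10, Z: -1>-5).
R: dominated, since L does at least as well everywhere (W: -2>-3, X: 8>6, Y: -6>-9, Z: -1>-8).

M, R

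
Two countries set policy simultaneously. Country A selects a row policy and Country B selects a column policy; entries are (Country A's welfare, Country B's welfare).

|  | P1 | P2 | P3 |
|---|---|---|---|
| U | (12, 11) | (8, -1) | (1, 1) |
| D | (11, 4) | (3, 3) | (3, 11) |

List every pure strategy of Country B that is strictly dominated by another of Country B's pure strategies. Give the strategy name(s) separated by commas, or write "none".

Nothing dominates P1: P2 at U (11>-1); P3 at U (11>1).
P2 is strictly dominated by P1 (U: 11>-1, D: 4>3).
P3: no other strategy beats it everywhere (P1 at D (11>4); P2 at U (1>-1)).

P2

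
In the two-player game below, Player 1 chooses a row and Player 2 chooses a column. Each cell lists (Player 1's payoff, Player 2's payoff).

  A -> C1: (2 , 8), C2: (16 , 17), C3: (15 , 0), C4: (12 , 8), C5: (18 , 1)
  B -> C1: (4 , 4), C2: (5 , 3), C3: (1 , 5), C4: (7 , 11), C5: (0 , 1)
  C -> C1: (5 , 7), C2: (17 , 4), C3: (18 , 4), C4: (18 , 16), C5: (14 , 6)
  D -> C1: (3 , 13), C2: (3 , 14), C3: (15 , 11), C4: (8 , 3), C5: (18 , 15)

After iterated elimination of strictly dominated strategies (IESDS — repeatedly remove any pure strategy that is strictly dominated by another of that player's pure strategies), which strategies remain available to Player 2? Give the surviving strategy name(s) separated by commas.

For Player 1, C strictly dominates B on the remaining columns (C1: 5>4, C2: 17>5, C3: 18>1, C4: 18>7, C5: 14>0); eliminate B.
For Player 2, C1 strictly dominates C3 on the remaining rows (A: 8>0, C: 7>4, D: 13>11); eliminate C3.
Among the remaining strategies, none is strictly dominated by another pure strategy of the same player, so the elimination stops.
Surviving strategies — Player 1: {A, C, D}; Player 2: {C1, C2, C4, C5}.

C1, C2, C4, C5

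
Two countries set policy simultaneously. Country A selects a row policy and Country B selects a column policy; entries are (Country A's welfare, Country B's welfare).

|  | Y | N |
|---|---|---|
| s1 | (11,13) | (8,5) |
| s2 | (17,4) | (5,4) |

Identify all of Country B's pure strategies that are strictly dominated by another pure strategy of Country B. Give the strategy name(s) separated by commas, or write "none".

none

Y is not dominated — it holds its own against N at s1 (13>5).
Nothing dominates N: Y at s2 (4=4).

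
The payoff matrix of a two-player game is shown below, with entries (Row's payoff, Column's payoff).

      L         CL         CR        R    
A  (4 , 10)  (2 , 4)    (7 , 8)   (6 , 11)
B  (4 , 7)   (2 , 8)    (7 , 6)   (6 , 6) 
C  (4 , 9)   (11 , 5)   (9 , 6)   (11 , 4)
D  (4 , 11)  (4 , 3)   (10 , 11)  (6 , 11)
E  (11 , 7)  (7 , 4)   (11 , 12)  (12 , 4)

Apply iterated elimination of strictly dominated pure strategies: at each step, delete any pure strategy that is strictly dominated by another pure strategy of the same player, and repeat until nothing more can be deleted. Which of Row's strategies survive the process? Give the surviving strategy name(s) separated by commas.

E

Row's strategy A is strictly dominated by E (L: 11>4, CL: 7>2, CR: 11>7, R: 12>6) and is removed.
For Row, E strictly dominates B on the remaining columns (L: 11>4, CL: 7>2, CR: 11>7, R: 12>6); eliminate B.
Row's strategy D is strictly dominated by E (L: 11>4, CL: 7>4, CR: 11>10, R: 12>6) and is removed.
For Column, L strictly dominates CL on the remaining rows (C: 9>5, E: 7>4); eliminate CL.
Row C is eliminated: E beats it against every remaining column (L: 11>4, CR: 11>9, R: 12>11).
For Column, CR strictly dominates L on the remaining rows (E: 12>7); eliminate L.
Column R is eliminated: CR beats it against every remaining row (E: 12>4).
Among the remaining strategies, none is strictly dominated by another pure strategy of the same player, so the elimination stops.
Surviving strategies — Row: {E}; Column: {CR}.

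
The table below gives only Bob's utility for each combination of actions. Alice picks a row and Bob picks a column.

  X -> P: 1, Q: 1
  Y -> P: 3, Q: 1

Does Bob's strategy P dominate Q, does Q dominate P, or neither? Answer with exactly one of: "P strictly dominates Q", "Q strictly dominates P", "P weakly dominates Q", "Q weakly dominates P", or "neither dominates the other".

P weakly dominates Q

P's payoffs vs Q's, by Alice's action — X: 1=1, Y: 3>1.
P is at least as good everywhere and strictly better somewhere (tied only at X), so P weakly but not strictly dominates Q.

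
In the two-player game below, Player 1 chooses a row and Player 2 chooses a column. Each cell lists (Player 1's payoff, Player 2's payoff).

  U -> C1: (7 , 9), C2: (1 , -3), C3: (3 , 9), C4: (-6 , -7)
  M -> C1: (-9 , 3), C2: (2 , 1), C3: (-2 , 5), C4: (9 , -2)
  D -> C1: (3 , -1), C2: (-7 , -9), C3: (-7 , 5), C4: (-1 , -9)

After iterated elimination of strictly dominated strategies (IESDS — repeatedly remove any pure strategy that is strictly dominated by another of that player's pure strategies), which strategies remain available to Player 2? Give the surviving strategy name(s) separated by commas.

C1, C3

Column C2 is eliminated: C1 beats it against every remaining row (U: 9>-3, M: 3>1, D: -1>-9).
For Player 2, C1 strictly dominates C4 on the remaining rows (U: 9>-7, M: 3>-2, D: -1>-9); eliminate C4.
Row M is eliminated: U beats it against every remaining column (C1: 7>-9, C3: 3>-2).
Player 1's strategy D is strictly dominated by U (C1: 7>3, C3: 3>-7) and is removed.
Among the remaining strategies, none is strictly dominated by another pure strategy of the same player, so the elimination stops.
Surviving strategies — Player 1: {U}; Player 2: {C1, C3}.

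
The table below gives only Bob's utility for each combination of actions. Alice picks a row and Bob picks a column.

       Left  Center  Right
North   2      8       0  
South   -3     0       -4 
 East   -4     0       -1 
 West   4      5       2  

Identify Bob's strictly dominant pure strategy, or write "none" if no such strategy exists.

Center

Center vs Left: North: 8>2, South: 0>-3, East: 0>-4, West: 5>4.
Center vs Right: North: 8>0, South: 0>-4, East: 0>-1, West: 5>2.
Center strictly beats every other strategy against every opponent action, so it is strictly dominant.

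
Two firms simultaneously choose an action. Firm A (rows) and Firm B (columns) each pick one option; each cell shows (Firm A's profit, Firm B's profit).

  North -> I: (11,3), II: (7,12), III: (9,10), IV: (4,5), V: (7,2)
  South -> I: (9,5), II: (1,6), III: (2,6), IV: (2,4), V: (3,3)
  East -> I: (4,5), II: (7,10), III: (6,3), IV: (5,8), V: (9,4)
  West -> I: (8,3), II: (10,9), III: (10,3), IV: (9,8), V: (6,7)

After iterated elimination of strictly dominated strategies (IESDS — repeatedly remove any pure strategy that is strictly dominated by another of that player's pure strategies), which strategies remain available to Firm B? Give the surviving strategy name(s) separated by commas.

II

For Firm A, North strictly dominates South on the remaining columns (I: 11>9, II: 7>1, III: 9>2, IV: 4>2, V: 7>3); eliminate South.
Firm B's strategy I is strictly dominated by II (North: 12>3, East: 10>5, West: 9>3) and is removed.
For Firm B, II strictly dominates III on the remaining rows (North: 12>10, East: 10>3, West: 9>3); eliminate III.
For Firm B, II strictly dominates IV on the remaining rows (North: 12>5, East: 10>8, West: 9>8); eliminate IV.
Firm B's strategy V is strictly dominated by II (North: 12>2, East: 10>4, West: 9>7) and is removed.
Firm A's strategy North is strictly dominated by West (II: 10>7) and is removed.
Firm A's strategy East is strictly dominated by West (II: 10>7) and is removed.
Among the remaining strategies, none is strictly dominated by another pure strategy of the same player, so the elimination stops.
Surviving strategies — Firm A: {West}; Firm B: {II}.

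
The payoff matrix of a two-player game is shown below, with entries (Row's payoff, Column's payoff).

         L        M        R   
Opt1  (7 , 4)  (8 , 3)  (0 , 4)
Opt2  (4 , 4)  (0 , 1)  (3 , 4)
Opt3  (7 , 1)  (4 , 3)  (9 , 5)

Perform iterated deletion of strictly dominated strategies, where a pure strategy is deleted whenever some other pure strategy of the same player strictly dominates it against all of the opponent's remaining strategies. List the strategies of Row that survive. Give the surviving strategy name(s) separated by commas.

Opt1, Opt3

Row's strategy Opt2 is strictly dominated by Opt3 (L: 7>4, M: 4>0, R: 9>3) and is removed.
For Column, R strictly dominates M on the remaining rows (Opt1: 4>3, Opt3: 5>3); eliminate M.
Among the remaining strategies, none is strictly dominated by another pure strategy of the same player, so the elimination stops.
Surviving strategies — Row: {Opt1, Opt3}; Column: {L, R}.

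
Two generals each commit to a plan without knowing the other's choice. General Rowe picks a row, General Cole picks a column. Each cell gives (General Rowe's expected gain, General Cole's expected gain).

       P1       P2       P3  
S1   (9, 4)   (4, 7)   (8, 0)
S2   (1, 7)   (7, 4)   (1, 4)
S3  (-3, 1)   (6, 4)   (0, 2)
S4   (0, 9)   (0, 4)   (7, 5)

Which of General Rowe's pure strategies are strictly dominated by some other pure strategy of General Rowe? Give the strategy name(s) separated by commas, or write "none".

S1 is not dominated — it holds its own against S2 at P1 (9>1); S3 at P1 (9>-3); S4 at P1 (9>0).
S2: no other strategy beats it everywhere (S1 at P2 (7>4); S3 at P1 (1>-3); S4 at P1 (1>0)).
S3: dominated, since S2 does at least as well everywhere (P1: 1>-3, P2: 7>6, P3: 1>0).
S4: dominated, since S1 does at least as well everywhere (P1: 9>0, P2: 4>0, P3: 8>7).

S3, S4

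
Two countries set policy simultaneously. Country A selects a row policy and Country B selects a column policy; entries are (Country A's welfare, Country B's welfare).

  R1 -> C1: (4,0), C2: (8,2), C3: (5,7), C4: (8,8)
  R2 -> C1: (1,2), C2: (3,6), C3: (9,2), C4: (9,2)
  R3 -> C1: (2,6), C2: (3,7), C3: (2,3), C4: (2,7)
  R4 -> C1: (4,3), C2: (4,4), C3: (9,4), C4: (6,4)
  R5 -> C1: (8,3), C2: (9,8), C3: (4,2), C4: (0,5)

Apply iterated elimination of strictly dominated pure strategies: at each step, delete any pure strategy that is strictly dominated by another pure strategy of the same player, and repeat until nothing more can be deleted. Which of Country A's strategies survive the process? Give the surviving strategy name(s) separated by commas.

Country A's strategy R3 is strictly dominated by R1 (C1: 4>2, C2: 8>3, C3: 5>2, C4: 8>2) and is removed.
Column C1 is eliminated: C2 beats it against every remaining row (R1: 2>0, R2: 6>2, R4: 4>3, R5: 8>3).
Among the remaining strategies, none is strictly dominated by another pure strategy of the same player, so the elimination stops.
Surviving strategies — Country A: {R1, R2, R4, R5}; Country B: {C2, C3, C4}.

R1, R2, R4, R5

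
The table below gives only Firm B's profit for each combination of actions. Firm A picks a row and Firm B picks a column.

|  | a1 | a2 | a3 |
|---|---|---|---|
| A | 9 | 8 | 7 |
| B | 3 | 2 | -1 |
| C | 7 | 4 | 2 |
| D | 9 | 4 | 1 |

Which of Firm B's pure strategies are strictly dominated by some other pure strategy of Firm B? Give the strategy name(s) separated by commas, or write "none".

a2, a3

a1: no other strategy beats it everywhere (a2 at A (9>8); a3 at A (9>7)).
a1 strictly dominates a2 — A: 9>8, B: 3>2, C: 7>4, D: 9>4.
a3: dominated, since a1 does at least as well everywhere (A: 9>7, B: 3>-1, C: 7>2, D: 9>1).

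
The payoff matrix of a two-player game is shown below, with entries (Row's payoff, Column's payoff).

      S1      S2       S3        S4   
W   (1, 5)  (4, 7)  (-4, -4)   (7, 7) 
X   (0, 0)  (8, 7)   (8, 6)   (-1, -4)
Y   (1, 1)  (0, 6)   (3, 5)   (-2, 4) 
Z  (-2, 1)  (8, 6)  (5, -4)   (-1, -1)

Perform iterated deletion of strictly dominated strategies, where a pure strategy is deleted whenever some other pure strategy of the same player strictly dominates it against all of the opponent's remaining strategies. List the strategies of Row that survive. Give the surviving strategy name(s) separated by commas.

W, X, Z

Column's strategy S1 is strictly dominated by S2 (W: 7>5, X: 7>0, Y: 6>1, Z: 6>1) and is removed.
Row's strategy Y is strictly dominated by X (S2: 8>0, S3: 8>3, S4: -1>-2) and is removed.
Column's strategy S3 is strictly dominated by S2 (W: 7>-4, X: 7>6, Z: 6>-4) and is removed.
Among the remaining strategies, none is strictly dominated by another pure strategy of the same player, so the elimination stops.
Surviving strategies — Row: {W, X, Z}; Column: {S2, S4}.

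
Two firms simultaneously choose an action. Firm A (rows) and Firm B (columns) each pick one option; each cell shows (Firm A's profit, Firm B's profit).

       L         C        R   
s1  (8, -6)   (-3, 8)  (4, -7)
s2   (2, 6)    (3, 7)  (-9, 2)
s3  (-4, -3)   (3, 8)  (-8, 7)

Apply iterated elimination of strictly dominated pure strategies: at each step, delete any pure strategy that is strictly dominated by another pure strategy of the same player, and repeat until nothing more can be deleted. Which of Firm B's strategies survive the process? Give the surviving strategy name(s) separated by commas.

C

For Firm B, C strictly dominates L on the remaining rows (s1: 8>-6, s2: 7>6, s3: 8>-3); eliminate L.
Column R is eliminated: C beats it against every remaining row (s1: 8>-7, s2: 7>2, s3: 8>7).
For Firm A, s2 strictly dominates s1 on the remaining columns (C: 3>-3); eliminate s1.
Among the remaining strategies, none is strictly dominated by another pure strategy of the same player, so the elimination stops.
Surviving strategies — Firm A: {s2, s3}; Firm B: {C}.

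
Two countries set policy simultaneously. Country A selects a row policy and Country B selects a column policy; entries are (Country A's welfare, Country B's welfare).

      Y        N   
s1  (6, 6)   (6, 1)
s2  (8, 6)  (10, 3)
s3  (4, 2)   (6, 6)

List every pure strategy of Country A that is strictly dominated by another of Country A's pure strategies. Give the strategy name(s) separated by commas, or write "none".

s1 is strictly dominated by s2 (Y: 8>6, N: 10>6).
s2: no other strategy beats it everywhere (s1 at Y (8>6); s3 at Y (8>4)).
s2 strictly dominates s3 — Y: 8>4, N: 10>6.

s1, s3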